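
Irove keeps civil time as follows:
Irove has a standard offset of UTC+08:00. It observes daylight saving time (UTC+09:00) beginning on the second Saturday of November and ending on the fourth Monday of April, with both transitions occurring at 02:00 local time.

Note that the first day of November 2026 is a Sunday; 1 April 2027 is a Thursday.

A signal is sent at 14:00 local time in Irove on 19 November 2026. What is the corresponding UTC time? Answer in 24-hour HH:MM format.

05:00

1 November 2026 is a Sunday, so the first Saturday is November 7 and the second is November 14.
1 April 2027 is a Thursday, so the first Monday is April 5 and the fourth is April 26.
19 November 2026 lies within the daylight-saving period (14 November 2026 – 26 April 2027), so Irove is on daylight time, UTC+09:00.
14:00 local − 9h = 05:00 UTC.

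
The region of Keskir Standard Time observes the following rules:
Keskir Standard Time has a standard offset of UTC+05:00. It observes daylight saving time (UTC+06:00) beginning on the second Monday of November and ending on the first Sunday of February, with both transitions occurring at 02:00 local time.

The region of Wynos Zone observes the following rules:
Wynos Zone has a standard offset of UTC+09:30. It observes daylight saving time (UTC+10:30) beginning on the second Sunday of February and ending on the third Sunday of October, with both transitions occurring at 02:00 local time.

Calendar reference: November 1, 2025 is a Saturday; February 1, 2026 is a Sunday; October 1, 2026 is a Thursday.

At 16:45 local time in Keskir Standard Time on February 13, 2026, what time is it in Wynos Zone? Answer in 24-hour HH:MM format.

22:15

1 November 2025 is a Saturday, so the first Monday is November 3 and the second is November 10.
1 February 2026 is a Sunday, so the first Sunday is February 1.
February 13, 2026 does not fall between 10 November 2025 and 1 February 2026, so daylight saving is not in effect and Keskir Standard Time is at UTC+05:00.
16:45 Keskir Standard Time − 5h = 11:45 UTC.
1 February 2026 is a Sunday, so the first Sunday is February 1 and the second is February 8.
1 October 2026 is a Thursday, so the first Sunday is October 4 and the third is October 18.
At the standard offset (UTC+09:30), 11:45 UTC + 9h30m = 21:15 Wynos Zone standard time.
Daylight saving runs 8 February – 18 October; the standard-time date in Wynos Zone, February 13, 2026, is inside that window, so Wynos Zone is at UTC+10:30.
11:45 UTC + 10h30m = 22:15 Wynos Zone.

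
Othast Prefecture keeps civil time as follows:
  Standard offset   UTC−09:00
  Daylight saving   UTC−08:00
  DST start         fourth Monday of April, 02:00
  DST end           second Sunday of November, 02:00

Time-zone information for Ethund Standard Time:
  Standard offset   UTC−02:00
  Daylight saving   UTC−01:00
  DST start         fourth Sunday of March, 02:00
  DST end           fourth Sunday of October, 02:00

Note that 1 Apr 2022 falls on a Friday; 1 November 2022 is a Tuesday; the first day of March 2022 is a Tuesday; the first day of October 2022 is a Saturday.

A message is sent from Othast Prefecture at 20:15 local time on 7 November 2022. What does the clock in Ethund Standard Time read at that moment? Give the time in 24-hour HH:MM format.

02:15

1 April 2022 is a Friday, so the first Monday is April 4 and the fourth is April 25.
1 November 2022 is a Tuesday, so the first Sunday is November 6 and the second is November 13.
7 November 2022 falls between 25 April and 13 November, so daylight saving is in effect and Othast Prefecture is at UTC−08:00.
20:15 Othast Prefecture + 8h = 04:15 UTC (rolling into the next day, 8 November 2022).
1 March 2022 is a Tuesday, so the first Sunday is March 6 and the fourth is March 27.
1 October 2022 is a Saturday, so the first Sunday is October 2 and the fourth is October 23.
At the standard offset (UTC−02:00), 04:15 UTC − 2h = 02:15 Ethund Standard Time standard time.
The standard-time date in Ethund Standard Time, 8 November 2022, is outside the daylight-saving period (27 March – 23 October), so Ethund Standard Time is on standard time, UTC−02:00.
04:15 UTC − 2h = 02:15 Ethund Standard Time.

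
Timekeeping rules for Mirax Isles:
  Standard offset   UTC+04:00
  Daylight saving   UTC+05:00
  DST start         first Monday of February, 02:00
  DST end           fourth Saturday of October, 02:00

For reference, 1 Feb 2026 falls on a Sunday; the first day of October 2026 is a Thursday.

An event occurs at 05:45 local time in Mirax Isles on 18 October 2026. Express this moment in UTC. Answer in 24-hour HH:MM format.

00:45

1 February 2026 is a Sunday, so the first Monday is February 2.
1 October 2026 is a Thursday, so the first Saturday is October 3 and the fourth is October 24.
Daylight saving runs 2 February – 24 October; 18 October 2026 is inside that window, so Mirax Isles is at UTC+05:00.
05:45 local − 5h = 00:45 UTC.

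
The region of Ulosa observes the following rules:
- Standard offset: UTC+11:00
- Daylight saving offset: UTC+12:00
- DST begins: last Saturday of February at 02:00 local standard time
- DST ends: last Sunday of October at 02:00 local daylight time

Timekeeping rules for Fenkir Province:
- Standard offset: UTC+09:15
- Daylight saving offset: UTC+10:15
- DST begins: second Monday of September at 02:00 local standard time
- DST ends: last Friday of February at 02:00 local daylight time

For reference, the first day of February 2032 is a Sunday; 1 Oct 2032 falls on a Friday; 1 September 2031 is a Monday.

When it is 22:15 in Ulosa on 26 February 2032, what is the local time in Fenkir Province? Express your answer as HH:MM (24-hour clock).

21:30

1 February 2032 is a Sunday, so Saturdays fall on 7, 14, 21, 28; the last is February 28.
1 October 2032 is a Friday, so Sundays fall on 3, 10, 17, 24, 31; the last is October 31.
26 February 2032 does not fall between 28 February and 31 October, so daylight saving is not in effect and Ulosa is at UTC+11:00.
22:15 Ulosa − 11h = 11:15 UTC.
1 September 2031 is a Monday, so the first Monday is September 1 and the second is September 8.
1 February 2032 is a Sunday, so Fridays fall on 6, 13, 20, 27; the last is February 27.
At the standard offset (UTC+09:15), 11:15 UTC + 9h15m = 20:30 Fenkir Province standard time.
The standard-time date in Fenkir Province, 26 February 2032, lies within the daylight-saving period (8 September 2031 – 27 February 2032), so Fenkir Province is on daylight time, UTC+10:15.
11:15 UTC + 10h15m = 21:30 Fenkir Province.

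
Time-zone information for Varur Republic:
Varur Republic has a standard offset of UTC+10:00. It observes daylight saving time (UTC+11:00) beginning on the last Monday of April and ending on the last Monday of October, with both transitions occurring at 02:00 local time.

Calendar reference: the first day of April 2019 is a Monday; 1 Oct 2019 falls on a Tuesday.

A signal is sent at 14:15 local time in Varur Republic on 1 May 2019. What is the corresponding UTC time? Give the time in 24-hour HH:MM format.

1 April 2019 is a Monday, so Mondays fall on 1, 8, 15, 22, 29; the last is April 29.
1 October 2019 is a Tuesday, so Mondays fall on 7, 14, 21, 28; the last is October 28.
1 May 2019 lies within the daylight-saving period (29 April – 28 October), so Varur Republic is on daylight time, UTC+11:00.
14:15 local − 11h = 03:15 UTC.

03:15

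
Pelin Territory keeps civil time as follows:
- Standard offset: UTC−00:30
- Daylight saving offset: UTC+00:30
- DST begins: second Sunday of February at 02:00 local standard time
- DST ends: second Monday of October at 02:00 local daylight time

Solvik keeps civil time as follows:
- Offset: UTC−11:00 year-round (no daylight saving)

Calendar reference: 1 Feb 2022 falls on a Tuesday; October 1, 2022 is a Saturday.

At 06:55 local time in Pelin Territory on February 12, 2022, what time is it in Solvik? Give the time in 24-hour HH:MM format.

1 February 2022 is a Tuesday, so the first Sunday is February 6 and the second is February 13.
1 October 2022 is a Saturday, so the first Monday is October 3 and the second is October 10.
February 12, 2022 is outside the daylight-saving period (13 February – 10 October), so Pelin Territory is on standard time, UTC−00:30.
06:55 Pelin Territory + 0h30m = 07:25 UTC.
Solvik stays on UTC−11:00 all year.
07:25 UTC − 11h = 20:25 Solvik (rolling into the previous day, 11 February 2022).

20:25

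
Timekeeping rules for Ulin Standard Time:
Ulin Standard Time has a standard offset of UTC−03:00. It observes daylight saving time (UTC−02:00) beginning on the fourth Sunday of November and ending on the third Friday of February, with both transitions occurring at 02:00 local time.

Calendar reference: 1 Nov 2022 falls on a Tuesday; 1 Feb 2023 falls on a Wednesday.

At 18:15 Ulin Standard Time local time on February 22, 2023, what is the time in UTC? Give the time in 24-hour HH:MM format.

21:15

1 November 2022 is a Tuesday, so the first Sunday is November 6 and the fourth is November 27.
1 February 2023 is a Wednesday, so the first Friday is February 3 and the third is February 17.
February 22, 2023 is outside the daylight-saving period (27 November 2022 – 17 February 2023), so Ulin Standard Time is on standard time, UTC−03:00.
18:15 local + 3h = 21:15 UTC.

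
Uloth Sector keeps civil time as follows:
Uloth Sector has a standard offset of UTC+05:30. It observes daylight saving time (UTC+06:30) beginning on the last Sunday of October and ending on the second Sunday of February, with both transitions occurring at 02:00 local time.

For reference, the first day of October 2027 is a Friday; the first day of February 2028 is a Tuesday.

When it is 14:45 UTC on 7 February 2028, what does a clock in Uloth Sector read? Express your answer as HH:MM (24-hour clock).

21:15

1 October 2027 is a Friday, so Sundays fall on 3, 10, 17, 24, 31; the last is October 31.
1 February 2028 is a Tuesday, so the first Sunday is February 6 and the second is February 13.
At the standard offset (UTC+05:30), 14:45 UTC + 5h30m = 20:15 Uloth Sector standard time.
The standard-time date in Uloth Sector, 7 February 2028, lies within the daylight-saving period (31 October 2027 – 13 February 2028), so Uloth Sector is on daylight time, UTC+06:30.
14:45 UTC + 6h30m = 21:15 local.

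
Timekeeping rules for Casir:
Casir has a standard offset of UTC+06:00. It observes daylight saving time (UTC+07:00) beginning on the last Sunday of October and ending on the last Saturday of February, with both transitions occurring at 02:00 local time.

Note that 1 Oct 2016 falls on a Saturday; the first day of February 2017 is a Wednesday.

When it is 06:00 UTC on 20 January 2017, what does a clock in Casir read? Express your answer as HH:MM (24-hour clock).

1 October 2016 is a Saturday, so Sundays fall on 2, 9, 16, 23, 30; the last is October 30.
1 February 2017 is a Wednesday, so Saturdays fall on 4, 11, 18, 25; the last is February 25.
At the standard offset (UTC+06:00), 06:00 UTC + 6h = 12:00 Casir standard time.
The standard-time date in Casir, 20 January 2017, lies within the daylight-saving period (30 October 2016 – 25 February 2017), so Casir is on daylight time, UTC+07:00.
06:00 UTC + 7h = 13:00 local.

13:00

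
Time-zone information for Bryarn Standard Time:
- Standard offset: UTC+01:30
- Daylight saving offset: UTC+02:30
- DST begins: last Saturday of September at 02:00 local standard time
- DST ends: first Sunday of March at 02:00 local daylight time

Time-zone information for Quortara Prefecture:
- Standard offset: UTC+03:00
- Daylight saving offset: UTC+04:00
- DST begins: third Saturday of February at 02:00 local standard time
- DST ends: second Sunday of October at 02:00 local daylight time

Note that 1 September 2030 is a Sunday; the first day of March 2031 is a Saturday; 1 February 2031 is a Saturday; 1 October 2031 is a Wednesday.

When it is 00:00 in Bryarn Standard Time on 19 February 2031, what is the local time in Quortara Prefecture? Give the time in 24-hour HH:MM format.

1 September 2030 is a Sunday, so Saturdays fall on 7, 14, 21, 28; the last is September 28.
1 March 2031 is a Saturday, so the first Sunday is March 2.
19 February 2031 lies within the daylight-saving period (28 September 2030 – 2 March 2031), so Bryarn Standard Time is on daylight time, UTC+02:30.
00:00 Bryarn Standard Time − 2h30m = 21:30 UTC (rolling into the previous day, 18 February 2031).
1 February 2031 is a Saturday, so the first Saturday is February 1 and the third is February 15.
1 October 2031 is a Wednesday, so the first Sunday is October 5 and the second is October 12.
At the standard offset (UTC+03:00), 21:30 UTC + 3h = 00:30 Quortara Prefecture standard time (rolling into the next day, 19 February 2031).
The standard-time date in Quortara Prefecture, 19 February 2031, lies within the daylight-saving period (15 February – 12 October), so Quortara Prefecture is on daylight time, UTC+04:00.
21:30 UTC + 4h = 01:30 Quortara Prefecture (rolling into the next day, 19 February 2031).

01:30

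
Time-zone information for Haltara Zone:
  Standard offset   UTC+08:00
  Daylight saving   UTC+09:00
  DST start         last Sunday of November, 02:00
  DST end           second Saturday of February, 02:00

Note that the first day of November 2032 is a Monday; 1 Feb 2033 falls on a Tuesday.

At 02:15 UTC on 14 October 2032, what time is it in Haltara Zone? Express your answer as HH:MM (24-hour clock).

10:15

1 November 2032 is a Monday, so Sundays fall on 7, 14, 21, 28; the last is November 28.
1 February 2033 is a Tuesday, so the first Saturday is February 5 and the second is February 12.
At the standard offset (UTC+08:00), 02:15 UTC + 8h = 10:15 Haltara Zone standard time.
The standard-time date in Haltara Zone, 14 October 2032, is outside the daylight-saving period (28 November 2032 – 12 February 2033), so Haltara Zone is on standard time, UTC+08:00.
02:15 UTC + 8h = 10:15 local.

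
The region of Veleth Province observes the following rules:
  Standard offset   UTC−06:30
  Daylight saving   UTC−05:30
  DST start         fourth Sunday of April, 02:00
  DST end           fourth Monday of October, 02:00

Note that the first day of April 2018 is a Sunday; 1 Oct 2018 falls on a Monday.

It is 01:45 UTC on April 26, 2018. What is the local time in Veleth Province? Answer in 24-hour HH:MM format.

20:15

1 April 2018 is a Sunday, so the first Sunday is April 1 and the fourth is April 22.
1 October 2018 is a Monday, so the first Monday is October 1 and the fourth is October 22.
At the standard offset (UTC−06:30), 01:45 UTC − 6h30m = 19:15 Veleth Province standard time (rolling into the previous day, 25 April 2018).
The standard-time date in Veleth Province, April 25, 2018, lies within the daylight-saving period (22 April – 22 October), so Veleth Province is on daylight time, UTC−05:30.
01:45 UTC − 5h30m = 20:15 local (rolling into the previous day, 25 April 2018).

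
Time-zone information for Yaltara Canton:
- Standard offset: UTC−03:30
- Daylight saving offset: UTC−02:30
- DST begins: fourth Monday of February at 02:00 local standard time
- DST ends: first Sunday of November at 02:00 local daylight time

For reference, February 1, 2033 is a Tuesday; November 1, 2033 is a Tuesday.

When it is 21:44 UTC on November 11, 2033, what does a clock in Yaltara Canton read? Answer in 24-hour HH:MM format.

1 February 2033 is a Tuesday, so the first Monday is February 7 and the fourth is February 28.
1 November 2033 is a Tuesday, so the first Sunday is November 6.
At the standard offset (UTC−03:30), 21:44 UTC − 3h30m = 18:14 Yaltara Canton standard time.
Daylight saving runs 28 February – 6 November; the standard-time date in Yaltara Canton, November 11, 2033, is outside that window, so Yaltara Canton is on standard time at UTC−03:30.
21:44 UTC − 3h30m = 18:14 local.

18:14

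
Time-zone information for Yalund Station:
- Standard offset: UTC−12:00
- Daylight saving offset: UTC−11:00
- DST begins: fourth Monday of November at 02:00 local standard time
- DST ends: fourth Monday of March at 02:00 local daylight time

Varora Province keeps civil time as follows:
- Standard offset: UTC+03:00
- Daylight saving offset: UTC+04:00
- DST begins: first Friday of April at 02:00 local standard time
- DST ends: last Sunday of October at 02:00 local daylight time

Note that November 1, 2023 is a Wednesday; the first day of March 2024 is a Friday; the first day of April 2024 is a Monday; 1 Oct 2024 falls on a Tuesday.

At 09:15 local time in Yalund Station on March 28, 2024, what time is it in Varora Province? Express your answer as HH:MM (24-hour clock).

00:15

1 November 2023 is a Wednesday, so the first Monday is November 6 and the fourth is November 27.
1 March 2024 is a Friday, so the first Monday is March 4 and the fourth is March 25.
Daylight saving runs 27 November 2023 – 25 March 2024; March 28, 2024 is outside that window, so Yalund Station is on standard time at UTC−12:00.
09:15 Yalund Station + 12h = 21:15 UTC.
1 April 2024 is a Monday, so the first Friday is April 5.
1 October 2024 is a Tuesday, so Sundays fall on 6, 13, 20, 27; the last is October 27.
At the standard offset (UTC+03:00), 21:15 UTC + 3h = 00:15 Varora Province standard time (rolling into the next day, 29 March 2024).
The standard-time date in Varora Province, March 29, 2024, does not fall between 5 April and 27 October, so daylight saving is not in effect and Varora Province is at UTC+03:00.
21:15 UTC + 3h = 00:15 Varora Province (rolling into the next day, 29 March 2024).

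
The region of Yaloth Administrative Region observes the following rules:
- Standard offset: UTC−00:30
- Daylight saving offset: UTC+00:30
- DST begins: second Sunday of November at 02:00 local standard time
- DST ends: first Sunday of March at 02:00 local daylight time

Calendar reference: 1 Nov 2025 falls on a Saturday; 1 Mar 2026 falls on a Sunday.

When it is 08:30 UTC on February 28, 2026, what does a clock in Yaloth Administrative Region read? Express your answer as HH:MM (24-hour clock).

09:00

1 November 2025 is a Saturday, so the first Sunday is November 2 and the second is November 9.
1 March 2026 is a Sunday, so the first Sunday is March 1.
At the standard offset (UTC−00:30), 08:30 UTC − 0h30m = 08:00 Yaloth Administrative Region standard time.
The standard-time date in Yaloth Administrative Region, February 28, 2026, lies within the daylight-saving period (9 November 2025 – 1 March 2026), so Yaloth Administrative Region is on daylight time, UTC+00:30.
08:30 UTC + 0h30m = 09:00 local.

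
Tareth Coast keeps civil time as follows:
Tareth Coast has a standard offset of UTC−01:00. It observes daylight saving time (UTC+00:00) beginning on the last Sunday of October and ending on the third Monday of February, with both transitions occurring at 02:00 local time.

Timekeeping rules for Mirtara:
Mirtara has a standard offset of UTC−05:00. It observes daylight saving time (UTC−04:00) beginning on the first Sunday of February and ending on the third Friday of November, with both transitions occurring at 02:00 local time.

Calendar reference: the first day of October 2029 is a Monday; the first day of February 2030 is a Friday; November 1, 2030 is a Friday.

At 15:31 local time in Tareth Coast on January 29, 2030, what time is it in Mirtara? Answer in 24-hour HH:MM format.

1 October 2029 is a Monday, so Sundays fall on 7, 14, 21, 28; the last is October 28.
1 February 2030 is a Friday, so the first Monday is February 4 and the third is February 18.
January 29, 2030 lies within the daylight-saving period (28 October 2029 – 18 February 2030), so Tareth Coast is on daylight time, UTC+00:00.
15:31 Tareth Coast − 0h = 15:31 UTC.
1 February 2030 is a Friday, so the first Sunday is February 3.
1 November 2030 is a Friday, so the first Friday is November 1 and the third is November 15.
At the standard offset (UTC−05:00), 15:31 UTC − 5h = 10:31 Mirtara standard time.
Daylight saving runs 3 February – 15 November; the standard-time date in Mirtara, January 29, 2030, is outside that window, so Mirtara is on standard time at UTC−05:00.
15:31 UTC − 5h = 10:31 Mirtara.

10:31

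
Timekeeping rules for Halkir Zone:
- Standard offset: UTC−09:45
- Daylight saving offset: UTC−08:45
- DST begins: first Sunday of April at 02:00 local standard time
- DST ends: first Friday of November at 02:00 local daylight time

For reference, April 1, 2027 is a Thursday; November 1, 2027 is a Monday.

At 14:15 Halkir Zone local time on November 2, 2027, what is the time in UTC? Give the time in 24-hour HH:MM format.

1 April 2027 is a Thursday, so the first Sunday is April 4.
1 November 2027 is a Monday, so the first Friday is November 5.
November 2, 2027 lies within the daylight-saving period (4 April – 5 November), so Halkir Zone is on daylight time, UTC−08:45.
14:15 local + 8h45m = 23:00 UTC.

23:00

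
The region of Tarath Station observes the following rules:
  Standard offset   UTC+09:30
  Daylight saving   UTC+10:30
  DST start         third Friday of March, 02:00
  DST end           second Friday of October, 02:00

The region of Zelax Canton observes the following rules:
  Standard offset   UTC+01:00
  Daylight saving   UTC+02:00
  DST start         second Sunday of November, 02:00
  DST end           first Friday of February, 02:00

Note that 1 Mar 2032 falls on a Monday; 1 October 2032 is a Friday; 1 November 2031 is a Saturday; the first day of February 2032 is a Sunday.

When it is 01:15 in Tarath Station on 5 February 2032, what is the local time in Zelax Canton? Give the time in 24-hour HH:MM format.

1 March 2032 is a Monday, so the first Friday is March 5 and the third is March 19.
1 October 2032 is a Friday, so the first Friday is October 1 and the second is October 8.
5 February 2032 is outside the daylight-saving period (19 March – 8 October), so Tarath Station is on standard time, UTC+09:30.
01:15 Tarath Station − 9h30m = 15:45 UTC (rolling into the previous day, 4 February 2032).
1 November 2031 is a Saturday, so the first Sunday is November 2 and the second is November 9.
1 February 2032 is a Sunday, so the first Friday is February 6.
At the standard offset (UTC+01:00), 15:45 UTC + 1h = 16:45 Zelax Canton standard time.
The standard-time date in Zelax Canton, 4 February 2032, lies within the daylight-saving period (9 November 2031 – 6 February 2032), so Zelax Canton is on daylight time, UTC+02:00.
15:45 UTC + 2h = 17:45 Zelax Canton.

17:45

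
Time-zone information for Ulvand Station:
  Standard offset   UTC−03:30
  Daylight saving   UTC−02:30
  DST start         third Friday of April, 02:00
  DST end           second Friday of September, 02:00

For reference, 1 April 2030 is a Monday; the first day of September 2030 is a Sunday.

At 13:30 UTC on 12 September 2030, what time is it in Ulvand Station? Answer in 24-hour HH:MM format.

1 April 2030 is a Monday, so the first Friday is April 5 and the third is April 19.
1 September 2030 is a Sunday, so the first Friday is September 6 and the second is September 13.
At the standard offset (UTC−03:30), 13:30 UTC − 3h30m = 10:00 Ulvand Station standard time.
Daylight saving runs 19 April – 13 September; the standard-time date in Ulvand Station, 12 September 2030, is inside that window, so Ulvand Station is at UTC−02:30.
13:30 UTC − 2h30m = 11:00 local.

11:00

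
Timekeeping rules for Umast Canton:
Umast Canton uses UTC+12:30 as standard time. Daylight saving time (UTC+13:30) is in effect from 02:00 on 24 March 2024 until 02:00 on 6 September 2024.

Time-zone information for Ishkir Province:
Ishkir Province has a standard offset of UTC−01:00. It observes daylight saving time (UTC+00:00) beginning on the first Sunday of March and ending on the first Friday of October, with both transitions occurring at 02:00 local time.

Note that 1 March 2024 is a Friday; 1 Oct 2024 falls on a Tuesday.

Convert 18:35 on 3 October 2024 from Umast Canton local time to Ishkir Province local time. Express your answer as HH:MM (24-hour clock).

06:05

3 October 2024 is outside the daylight-saving period (24 March – 6 September), so Umast Canton is on standard time, UTC+12:30.
18:35 Umast Canton − 12h30m = 06:05 UTC.
1 March 2024 is a Friday, so the first Sunday is March 3.
1 October 2024 is a Tuesday, so the first Friday is October 4.
At the standard offset (UTC−01:00), 06:05 UTC − 1h = 05:05 Ishkir Province standard time.
Daylight saving runs 3 March – 4 October; the standard-time date in Ishkir Province, 3 October 2024, is inside that window, so Ishkir Province is at UTC+00:00.
06:05 UTC + 0h = 06:05 Ishkir Province.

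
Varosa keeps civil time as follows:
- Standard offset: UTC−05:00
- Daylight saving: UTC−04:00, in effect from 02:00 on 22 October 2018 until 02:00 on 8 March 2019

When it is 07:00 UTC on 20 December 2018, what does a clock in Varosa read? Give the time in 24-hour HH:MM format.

At the standard offset (UTC−05:00), 07:00 UTC − 5h = 02:00 Varosa standard time.
The standard-time date in Varosa, 20 December 2018, lies within the daylight-saving period (22 October 2018 – 8 March 2019), so Varosa is on daylight time, UTC−04:00.
07:00 UTC − 4h = 03:00 local.

03:00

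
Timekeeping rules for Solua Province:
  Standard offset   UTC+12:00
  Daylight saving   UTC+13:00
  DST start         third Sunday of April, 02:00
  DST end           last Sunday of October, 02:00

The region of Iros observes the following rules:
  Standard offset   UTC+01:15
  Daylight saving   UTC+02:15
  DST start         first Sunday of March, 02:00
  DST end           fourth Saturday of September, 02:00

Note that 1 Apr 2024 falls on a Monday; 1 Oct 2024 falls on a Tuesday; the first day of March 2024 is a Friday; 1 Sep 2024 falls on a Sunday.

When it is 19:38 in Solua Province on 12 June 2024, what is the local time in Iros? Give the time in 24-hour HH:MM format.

08:53

1 April 2024 is a Monday, so the first Sunday is April 7 and the third is April 21.
1 October 2024 is a Tuesday, so Sundays fall on 6, 13, 20, 27; the last is October 27.
Daylight saving runs 21 April – 27 October; 12 June 2024 is inside that window, so Solua Province is at UTC+13:00.
19:38 Solua Province − 13h = 06:38 UTC.
1 March 2024 is a Friday, so the first Sunday is March 3.
1 September 2024 is a Sunday, so the first Saturday is September 7 and the fourth is September 28.
At the standard offset (UTC+01:15), 06:38 UTC + 1h15m = 07:53 Iros standard time.
Daylight saving runs 3 March – 28 September; the standard-time date in Iros, 12 June 2024, is inside that window, so Iros is at UTC+02:15.
06:38 UTC + 2h15m = 08:53 Iros.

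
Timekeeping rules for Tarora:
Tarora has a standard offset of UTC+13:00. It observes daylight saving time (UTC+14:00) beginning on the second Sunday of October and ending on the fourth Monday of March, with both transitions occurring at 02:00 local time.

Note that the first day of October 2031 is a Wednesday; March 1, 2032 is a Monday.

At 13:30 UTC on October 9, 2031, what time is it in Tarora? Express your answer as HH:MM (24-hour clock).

02:30

1 October 2031 is a Wednesday, so the first Sunday is October 5 and the second is October 12.
1 March 2032 is a Monday, so the first Monday is March 1 and the fourth is March 22.
At the standard offset (UTC+13:00), 13:30 UTC + 13h = 02:30 Tarora standard time (rolling into the next day, 10 October 2031).
The standard-time date in Tarora, October 10, 2031, does not fall between 12 October 2031 and 22 March 2032, so daylight saving is not in effect and Tarora is at UTC+13:00.
13:30 UTC + 13h = 02:30 local (rolling into the next day, 10 October 2031).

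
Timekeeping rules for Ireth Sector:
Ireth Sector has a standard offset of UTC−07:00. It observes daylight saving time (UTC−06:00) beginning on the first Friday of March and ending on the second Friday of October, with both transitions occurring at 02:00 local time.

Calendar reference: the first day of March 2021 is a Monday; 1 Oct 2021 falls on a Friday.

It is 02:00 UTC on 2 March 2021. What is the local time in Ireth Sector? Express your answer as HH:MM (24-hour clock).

1 March 2021 is a Monday, so the first Friday is March 5.
1 October 2021 is a Friday, so the first Friday is October 1 and the second is October 8.
At the standard offset (UTC−07:00), 02:00 UTC − 7h = 19:00 Ireth Sector standard time (rolling into the previous day, 1 March 2021).
Daylight saving runs 5 March – 8 October; the standard-time date in Ireth Sector, 1 March 2021, is outside that window, so Ireth Sector is on standard time at UTC−07:00.
02:00 UTC − 7h = 19:00 local (rolling into the previous day, 1 March 2021).

19:00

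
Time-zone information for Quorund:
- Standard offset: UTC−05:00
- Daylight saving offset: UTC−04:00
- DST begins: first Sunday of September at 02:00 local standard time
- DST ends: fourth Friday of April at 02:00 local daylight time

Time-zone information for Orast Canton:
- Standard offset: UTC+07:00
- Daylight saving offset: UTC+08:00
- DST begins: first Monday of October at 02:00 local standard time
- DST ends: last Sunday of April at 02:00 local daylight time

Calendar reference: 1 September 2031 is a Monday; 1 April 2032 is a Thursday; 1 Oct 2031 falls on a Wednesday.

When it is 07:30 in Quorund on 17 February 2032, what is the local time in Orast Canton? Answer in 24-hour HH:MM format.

19:30

1 September 2031 is a Monday, so the first Sunday is September 7.
1 April 2032 is a Thursday, so the first Friday is April 2 and the fourth is April 23.
17 February 2032 falls between 7 September 2031 and 23 April 2032, so daylight saving is in effect and Quorund is at UTC−04:00.
07:30 Quorund + 4h = 11:30 UTC.
1 October 2031 is a Wednesday, so the first Monday is October 6.
1 April 2032 is a Thursday, so Sundays fall on 4, 11, 18, 25; the last is April 25.
At the standard offset (UTC+07:00), 11:30 UTC + 7h = 18:30 Orast Canton standard time.
The standard-time date in Orast Canton, 17 February 2032, falls between 6 October 2031 and 25 April 2032, so daylight saving is in effect and Orast Canton is at UTC+08:00.
11:30 UTC + 8h = 19:30 Orast Canton.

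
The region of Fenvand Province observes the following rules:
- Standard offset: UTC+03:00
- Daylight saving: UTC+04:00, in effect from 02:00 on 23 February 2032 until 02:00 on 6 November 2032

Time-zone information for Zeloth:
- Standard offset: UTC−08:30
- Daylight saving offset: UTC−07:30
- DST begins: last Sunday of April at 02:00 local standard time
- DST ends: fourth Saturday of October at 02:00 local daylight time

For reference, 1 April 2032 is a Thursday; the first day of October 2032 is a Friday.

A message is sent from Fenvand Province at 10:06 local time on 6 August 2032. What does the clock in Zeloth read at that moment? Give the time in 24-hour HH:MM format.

6 August 2032 falls between 23 February and 6 November, so daylight saving is in effect and Fenvand Province is at UTC+04:00.
10:06 Fenvand Province − 4h = 06:06 UTC.
1 April 2032 is a Thursday, so Sundays fall on 4, 11, 18, 25; the last is April 25.
1 October 2032 is a Friday, so the first Saturday is October 2 and the fourth is October 23.
At the standard offset (UTC−08:30), 06:06 UTC − 8h30m = 21:36 Zeloth standard time (rolling into the previous day, 5 August 2032).
The standard-time date in Zeloth, 5 August 2032, falls between 25 April and 23 October, so daylight saving is in effect and Zeloth is at UTC−07:30.
06:06 UTC − 7h30m = 22:36 Zeloth (rolling into the previous day, 5 August 2032).

22:36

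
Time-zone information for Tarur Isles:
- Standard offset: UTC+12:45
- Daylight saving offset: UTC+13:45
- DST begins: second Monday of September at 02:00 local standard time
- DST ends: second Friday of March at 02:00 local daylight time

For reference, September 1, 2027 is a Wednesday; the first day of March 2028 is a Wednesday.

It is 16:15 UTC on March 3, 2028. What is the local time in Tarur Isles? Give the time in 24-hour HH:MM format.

06:00

1 September 2027 is a Wednesday, so the first Monday is September 6 and the second is September 13.
1 March 2028 is a Wednesday, so the first Friday is March 3 and the second is March 10.
At the standard offset (UTC+12:45), 16:15 UTC + 12h45m = 05:00 Tarur Isles standard time (rolling into the next day, 4 March 2028).
The standard-time date in Tarur Isles, March 4, 2028, falls between 13 September 2027 and 10 March 2028, so daylight saving is in effect and Tarur Isles is at UTC+13:45.
16:15 UTC + 13h45m = 06:00 local (rolling into the next day, 4 March 2028).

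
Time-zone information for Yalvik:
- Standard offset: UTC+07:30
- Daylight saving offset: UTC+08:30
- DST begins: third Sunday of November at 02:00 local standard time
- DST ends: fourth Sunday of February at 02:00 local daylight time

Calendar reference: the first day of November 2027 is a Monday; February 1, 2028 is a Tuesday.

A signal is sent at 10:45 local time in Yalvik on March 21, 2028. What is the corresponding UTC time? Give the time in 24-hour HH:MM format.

03:15

1 November 2027 is a Monday, so the first Sunday is November 7 and the third is November 21.
1 February 2028 is a Tuesday, so the first Sunday is February 6 and the fourth is February 27.
Daylight saving runs 21 November 2027 – 27 February 2028; March 21, 2028 is outside that window, so Yalvik is on standard time at UTC+07:30.
10:45 local − 7h30m = 03:15 UTC.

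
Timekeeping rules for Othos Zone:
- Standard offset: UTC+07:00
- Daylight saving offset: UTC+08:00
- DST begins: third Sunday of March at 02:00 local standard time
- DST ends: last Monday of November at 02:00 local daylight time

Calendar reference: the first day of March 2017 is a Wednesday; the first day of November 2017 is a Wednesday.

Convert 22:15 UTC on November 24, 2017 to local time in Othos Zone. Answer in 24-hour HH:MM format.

06:15

1 March 2017 is a Wednesday, so the first Sunday is March 5 and the third is March 19.
1 November 2017 is a Wednesday, so Mondays fall on 6, 13, 20, 27; the last is November 27.
At the standard offset (UTC+07:00), 22:15 UTC + 7h = 05:15 Othos Zone standard time (rolling into the next day, 25 November 2017).
The standard-time date in Othos Zone, November 25, 2017, falls between 19 March and 27 November, so daylight saving is in effect and Othos Zone is at UTC+08:00.
22:15 UTC + 8h = 06:15 local (rolling into the next day, 25 November 2017).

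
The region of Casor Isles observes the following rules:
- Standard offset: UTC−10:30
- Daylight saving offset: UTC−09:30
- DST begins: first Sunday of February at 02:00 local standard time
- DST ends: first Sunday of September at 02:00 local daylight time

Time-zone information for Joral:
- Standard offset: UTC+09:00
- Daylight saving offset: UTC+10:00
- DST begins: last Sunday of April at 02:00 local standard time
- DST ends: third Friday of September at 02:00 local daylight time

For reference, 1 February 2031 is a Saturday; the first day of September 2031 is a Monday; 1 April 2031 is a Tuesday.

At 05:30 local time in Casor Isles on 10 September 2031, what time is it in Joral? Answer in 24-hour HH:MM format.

02:00

1 February 2031 is a Saturday, so the first Sunday is February 2.
1 September 2031 is a Monday, so the first Sunday is September 7.
10 September 2031 does not fall between 2 February and 7 September, so daylight saving is not in effect and Casor Isles is at UTC−10:30.
05:30 Casor Isles + 10h30m = 16:00 UTC.
1 April 2031 is a Tuesday, so Sundays fall on 6, 13, 20, 27; the last is April 27.
1 September 2031 is a Monday, so the first Friday is September 5 and the third is September 19.
At the standard offset (UTC+09:00), 16:00 UTC + 9h = 01:00 Joral standard time (rolling into the next day, 11 September 2031).
The standard-time date in Joral, 11 September 2031, lies within the daylight-saving period (27 April – 19 September), so Joral is on daylight time, UTC+10:00.
16:00 UTC + 10h = 02:00 Joral (rolling into the next day, 11 September 2031).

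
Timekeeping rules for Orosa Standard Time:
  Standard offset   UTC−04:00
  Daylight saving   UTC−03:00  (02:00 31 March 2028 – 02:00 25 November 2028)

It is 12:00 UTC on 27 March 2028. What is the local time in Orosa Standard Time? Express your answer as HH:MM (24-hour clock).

At the standard offset (UTC−04:00), 12:00 UTC − 4h = 08:00 Orosa Standard Time standard time.
The standard-time date in Orosa Standard Time, 27 March 2028, does not fall between 31 March and 25 November, so daylight saving is not in effect and Orosa Standard Time is at UTC−04:00.
12:00 UTC − 4h = 08:00 local.

08:00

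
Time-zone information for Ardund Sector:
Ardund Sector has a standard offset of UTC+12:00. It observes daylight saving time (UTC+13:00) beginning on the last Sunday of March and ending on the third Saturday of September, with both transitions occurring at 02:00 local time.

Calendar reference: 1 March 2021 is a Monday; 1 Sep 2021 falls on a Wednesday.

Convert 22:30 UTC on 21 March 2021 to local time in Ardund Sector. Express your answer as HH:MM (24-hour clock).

1 March 2021 is a Monday, so Sundays fall on 7, 14, 21, 28; the last is March 28.
1 September 2021 is a Wednesday, so the first Saturday is September 4 and the third is September 18.
At the standard offset (UTC+12:00), 22:30 UTC + 12h = 10:30 Ardund Sector standard time (rolling into the next day, 22 March 2021).
The standard-time date in Ardund Sector, 22 March 2021, is outside the daylight-saving period (28 March – 18 September), so Ardund Sector is on standard time, UTC+12:00.
22:30 UTC + 12h = 10:30 local (rolling into the next day, 22 March 2021).

10:30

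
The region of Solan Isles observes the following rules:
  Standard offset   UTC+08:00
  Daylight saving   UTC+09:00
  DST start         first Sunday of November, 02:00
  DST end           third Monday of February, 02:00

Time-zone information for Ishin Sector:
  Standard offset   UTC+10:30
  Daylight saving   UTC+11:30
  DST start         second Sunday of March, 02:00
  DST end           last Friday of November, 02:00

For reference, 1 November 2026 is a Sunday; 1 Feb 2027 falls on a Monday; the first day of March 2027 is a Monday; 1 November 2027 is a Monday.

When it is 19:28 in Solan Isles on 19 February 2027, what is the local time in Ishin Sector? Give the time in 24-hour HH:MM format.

1 November 2026 is a Sunday, so the first Sunday is November 1.
1 February 2027 is a Monday, so the first Monday is February 1 and the third is February 15.
Daylight saving runs 1 November 2026 – 15 February 2027; 19 February 2027 is outside that window, so Solan Isles is on standard time at UTC+08:00.
19:28 Solan Isles − 8h = 11:28 UTC.
1 March 2027 is a Monday, so the first Sunday is March 7 and the second is March 14.
1 November 2027 is a Monday, so Fridays fall on 5, 12, 19, 26; the last is November 26.
At the standard offset (UTC+10:30), 11:28 UTC + 10h30m = 21:58 Ishin Sector standard time.
Daylight saving runs 14 March – 26 November; the standard-time date in Ishin Sector, 19 February 2027, is outside that window, so Ishin Sector is on standard time at UTC+10:30.
11:28 UTC + 10h30m = 21:58 Ishin Sector.

21:58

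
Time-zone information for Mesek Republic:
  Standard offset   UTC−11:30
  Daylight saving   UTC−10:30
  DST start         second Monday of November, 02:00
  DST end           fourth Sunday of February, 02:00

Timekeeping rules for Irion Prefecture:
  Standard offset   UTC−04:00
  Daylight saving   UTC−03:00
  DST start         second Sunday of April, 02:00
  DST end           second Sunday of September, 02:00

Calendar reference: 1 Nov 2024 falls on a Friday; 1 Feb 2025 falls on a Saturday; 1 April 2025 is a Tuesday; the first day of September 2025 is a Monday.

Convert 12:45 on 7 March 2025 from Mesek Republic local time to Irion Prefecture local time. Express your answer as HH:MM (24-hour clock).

20:15

1 November 2024 is a Friday, so the first Monday is November 4 and the second is November 11.
1 February 2025 is a Saturday, so the first Sunday is February 2 and the fourth is February 23.
Daylight saving runs 11 November 2024 – 23 February 2025; 7 March 2025 is outside that window, so Mesek Republic is on standard time at UTC−11:30.
12:45 Mesek Republic + 11h30m = 00:15 UTC (rolling into the next day, 8 March 2025).
1 April 2025 is a Tuesday, so the first Sunday is April 6 and the second is April 13.
1 September 2025 is a Monday, so the first Sunday is September 7 and the second is September 14.
At the standard offset (UTC−04:00), 00:15 UTC − 4h = 20:15 Irion Prefecture standard time (rolling into the previous day, 7 March 2025).
Daylight saving runs 13 April – 14 September; the standard-time date in Irion Prefecture, 7 March 2025, is outside that window, so Irion Prefecture is on standard time at UTC−04:00.
00:15 UTC − 4h = 20:15 Irion Prefecture (rolling into the previous day, 7 March 2025).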